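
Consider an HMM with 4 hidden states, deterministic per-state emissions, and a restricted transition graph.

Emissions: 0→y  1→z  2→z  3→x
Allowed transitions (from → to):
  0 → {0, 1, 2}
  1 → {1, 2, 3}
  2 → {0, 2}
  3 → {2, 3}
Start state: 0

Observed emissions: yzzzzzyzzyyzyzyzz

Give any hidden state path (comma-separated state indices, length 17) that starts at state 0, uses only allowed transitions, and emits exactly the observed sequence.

0,1,1,1,2,2,0,2,2,0,0,2,0,2,0,2,2

  t0 'y' -> {0}, take 0 (start)
  t1 'z' -> {1,2}, take 1 (0->1 ok)
  t2 'z' -> {1,2}, take 1 (1->1 ok)
  t3 'z' -> {1,2}, take 1 (1->1 ok)
  t4 'z' -> {1,2}, take 2 (1->2 ok)
  t5 'z' -> {1,2}, take 2 (2->2 ok)
  t6 'y' -> {0}, take 0 (2->0 ok)
  t7 'z' -> {1,2}, take 2 (0->2 ok)
  t8 'z' -> {1,2}, take 2 (2->2 ok)
  t9 'y' -> {0}, take 0 (2->0 ok)
  t10 'y' -> {0}, take 0 (0->0 ok)
  t11 'z' -> {1,2}, take 2 (0->2 ok)
  t12 'y' -> {0}, take 0 (2->0 ok)
  t13 'z' -> {1,2}, take 2 (0->2 ok)
  t14 'y' -> {0}, take 0 (2->0 ok)
  t15 'z' -> {1,2}, take 2 (0->2 ok)
  t16 'z' -> {1,2}, take 2 (2->2 ok)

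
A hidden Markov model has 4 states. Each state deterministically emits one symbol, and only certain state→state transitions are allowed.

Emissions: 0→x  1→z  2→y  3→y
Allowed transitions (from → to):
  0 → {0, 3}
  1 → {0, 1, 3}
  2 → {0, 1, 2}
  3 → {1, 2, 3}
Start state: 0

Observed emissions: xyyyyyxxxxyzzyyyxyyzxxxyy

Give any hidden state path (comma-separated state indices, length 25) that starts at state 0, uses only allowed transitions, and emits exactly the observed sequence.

0,3,3,3,3,2,0,0,0,0,3,1,1,3,3,2,0,3,3,1,0,0,0,3,3

  0: obs=x cand={0} pick 0 [start]
  1: obs=y cand={2,3} pick 3 [0->3 ok]
  2: obs=y cand={2,3} pick 3 [3->3 ok]
  3: obs=y cand={2,3} pick 3 [3->3 ok]
  4: obs=y cand={2,3} pick 3 [3->3 ok]
  5: obs=y cand={2,3} pick 2 [3->2 ok]
  6: obs=x cand={0} pick 0 [2->0 ok]
  7: obs=x cand={0} pick 0 [0->0 ok]
  8: obs=x cand={0} pick 0 [0->0 ok]
  9: obs=x cand={0} pick 0 [0->0 ok]
  10: obs=y cand={2,3} pick 3 [0->3 ok]
  11: obs=z cand={1} pick 1 [3->1 ok]
  12: obs=z cand={1} pick 1 [1->1 ok]
  13: obs=y cand={2,3} pick 3 [1->3 ok]
  14: obs=y cand={2,3} pick 3 [3->3 ok]
  15: obs=y cand={2,3} pick 2 [3->2 ok]
  16: obs=x cand={0} pick 0 [2->0 ok]
  17: obs=y cand={2,3} pick 3 [0->3 ok]
  18: obs=y cand={2,3} pick 3 [3->3 ok]
  19: obs=z cand={1} pick 1 [3->1 ok]
  20: obs=x cand={0} pick 0 [1->0 ok]
  21: obs=x cand={0} pick 0 [0->0 ok]
  22: obs=x cand={0} pick 0 [0->0 ok]
  23: obs=y cand={2,3} pick 3 [0->3 ok]
  24: obs=y cand={2,3} pick 3 [3->3 ok]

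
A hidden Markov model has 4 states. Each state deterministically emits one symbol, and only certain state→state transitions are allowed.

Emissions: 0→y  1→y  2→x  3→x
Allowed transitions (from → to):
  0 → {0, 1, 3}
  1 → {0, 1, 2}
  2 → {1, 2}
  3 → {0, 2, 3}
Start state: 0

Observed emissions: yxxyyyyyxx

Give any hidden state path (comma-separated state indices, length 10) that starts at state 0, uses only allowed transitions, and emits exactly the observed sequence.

0,3,2,1,0,1,1,0,3,3

  [0] y  {0,1}  => 0  start
  [1] x  {2,3}  => 3  0->3 ok
  [2] x  {2,3}  => 2  3->2 ok
  [3] y  {0,1}  => 1  2->1 ok
  [4] y  {0,1}  => 0  1->0 ok
  [5] y  {0,1}  => 1  0->1 ok
  [6] y  {0,1}  => 1  1->1 ok
  [7] y  {0,1}  => 0  1->0 ok
  [8] x  {2,3}  => 3  0->3 ok
  [9] x  {2,3}  => 3  3->3 ok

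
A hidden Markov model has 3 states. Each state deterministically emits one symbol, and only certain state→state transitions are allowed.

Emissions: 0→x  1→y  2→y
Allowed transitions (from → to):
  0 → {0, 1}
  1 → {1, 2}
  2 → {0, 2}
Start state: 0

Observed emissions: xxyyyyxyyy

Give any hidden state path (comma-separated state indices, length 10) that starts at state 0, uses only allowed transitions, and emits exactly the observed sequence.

  [0] x  {0}  => 0  start
  [1] x  {0}  => 0  0->0 ok
  [2] y  {1,2}  => 1  0->1 ok
  [3] y  {1,2}  => 2  1->2 ok
  [4] y  {1,2}  => 2  2->2 ok
  [5] y  {1,2}  => 2  2->2 ok
  [6] x  {0}  => 0  2->0 ok
  [7] y  {1,2}  => 1  0->1 ok
  [8] y  {1,2}  => 1  1->1 ok
  [9] y  {1,2}  => 1  1->1 ok

0,0,1,2,2,2,0,1,1,1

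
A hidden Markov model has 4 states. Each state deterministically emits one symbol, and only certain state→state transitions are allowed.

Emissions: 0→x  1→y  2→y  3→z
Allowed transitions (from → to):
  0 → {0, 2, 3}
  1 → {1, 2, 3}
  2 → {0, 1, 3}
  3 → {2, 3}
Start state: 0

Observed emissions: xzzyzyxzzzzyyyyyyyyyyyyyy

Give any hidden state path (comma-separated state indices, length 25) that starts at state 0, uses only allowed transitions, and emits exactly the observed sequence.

  t0 'x' -> {0}, take 0 (start)
  t1 'z' -> {3}, take 3 (0->3 ok)
  t2 'z' -> {3}, take 3 (3->3 ok)
  t3 'y' -> {1,2}, take 2 (3->2 ok)
  t4 'z' -> {3}, take 3 (2->3 ok)
  t5 'y' -> {1,2}, take 2 (3->2 ok)
  t6 'x' -> {0}, take 0 (2->0 ok)
  t7 'z' -> {3}, take 3 (0->3 ok)
  t8 'z' -> {3}, take 3 (3->3 ok)
  t9 'z' -> {3}, take 3 (3->3 ok)
  t10 'z' -> {3}, take 3 (3->3 ok)
  t11 'y' -> {1,2}, take 2 (3->2 ok)
  t12 'y' -> {1,2}, take 1 (2->1 ok)
  t13 'y' -> {1,2}, take 2 (1->2 ok)
  t14 'y' -> {1,2}, take 1 (2->1 ok)
  t15 'y' -> {1,2}, take 2 (1->2 ok)
  t16 'y' -> {1,2}, take 1 (2->1 ok)
  t17 'y' -> {1,2}, take 1 (1->1 ok)
  t18 'y' -> {1,2}, take 2 (1->2 ok)
  t19 'y' -> {1,2}, take 1 (2->1 ok)
  t20 'y' -> {1,2}, take 2 (1->2 ok)
  t21 'y' -> {1,2}, take 1 (2->1 ok)
  t22 'y' -> {1,2}, take 1 (1->1 ok)
  t23 'y' -> {1,2}, take 1 (1->1 ok)
  t24 'y' -> {1,2}, take 2 (1->2 ok)

0,3,3,2,3,2,0,3,3,3,3,2,1,2,1,2,1,1,2,1,2,1,1,1,2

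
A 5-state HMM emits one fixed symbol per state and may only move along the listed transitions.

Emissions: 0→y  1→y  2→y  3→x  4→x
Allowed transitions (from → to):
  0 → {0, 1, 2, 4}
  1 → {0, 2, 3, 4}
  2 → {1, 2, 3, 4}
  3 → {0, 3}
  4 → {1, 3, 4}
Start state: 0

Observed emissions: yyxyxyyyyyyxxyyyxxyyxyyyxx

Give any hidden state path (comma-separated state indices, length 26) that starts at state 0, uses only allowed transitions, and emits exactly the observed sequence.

  pos 0: y in {0,1,2}, choose 0; start
  pos 1: y in {0,1,2}, choose 0; 0->0 ok
  pos 2: x in {3,4}, choose 4; 0->4 ok
  pos 3: y in {0,1,2}, choose 1; 4->1 ok
  pos 4: x in {3,4}, choose 3; 1->3 ok
  pos 5: y in {0,1,2}, choose 0; 3->0 ok
  pos 6: y in {0,1,2}, choose 0; 0->0 ok
  pos 7: y in {0,1,2}, choose 1; 0->1 ok
  pos 8: y in {0,1,2}, choose 0; 1->0 ok
  pos 9: y in {0,1,2}, choose 1; 0->1 ok
  pos 10: y in {0,1,2}, choose 2; 1->2 ok
  pos 11: x in {3,4}, choose 4; 2->4 ok
  pos 12: x in {3,4}, choose 4; 4->4 ok
  pos 13: y in {0,1,2}, choose 1; 4->1 ok
  pos 14: y in {0,1,2}, choose 0; 1->0 ok
  pos 15: y in {0,1,2}, choose 0; 0->0 ok
  pos 16: x in {3,4}, choose 4; 0->4 ok
  pos 17: x in {3,4}, choose 3; 4->3 ok
  pos 18: y in {0,1,2}, choose 0; 3->0 ok
  pos 19: y in {0,1,2}, choose 2; 0->2 ok
  pos 20: x in {3,4}, choose 3; 2->3 ok
  pos 21: y in {0,1,2}, choose 0; 3->0 ok
  pos 22: y in {0,1,2}, choose 2; 0->2 ok
  pos 23: y in {0,1,2}, choose 2; 2->2 ok
  pos 24: x in {3,4}, choose 4; 2->4 ok
  pos 25: x in {3,4}, choose 3; 4->3 ok

0,0,4,1,3,0,0,1,0,1,2,4,4,1,0,0,4,3,0,2,3,0,2,2,4,3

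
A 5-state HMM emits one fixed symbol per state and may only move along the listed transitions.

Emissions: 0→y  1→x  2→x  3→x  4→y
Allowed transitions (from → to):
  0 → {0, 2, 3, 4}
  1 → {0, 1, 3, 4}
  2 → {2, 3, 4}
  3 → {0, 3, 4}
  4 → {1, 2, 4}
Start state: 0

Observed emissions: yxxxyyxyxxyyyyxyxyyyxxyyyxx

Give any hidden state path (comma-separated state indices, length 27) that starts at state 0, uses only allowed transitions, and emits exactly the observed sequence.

  pos 0: y in {0,4}, choose 0; start
  pos 1: x in {1,2,3}, choose 3; 0->3 ok
  pos 2: x in {1,2,3}, choose 3; 3->3 ok
  pos 3: x in {1,2,3}, choose 3; 3->3 ok
  pos 4: y in {0,4}, choose 4; 3->4 ok
  pos 5: y in {0,4}, choose 4; 4->4 ok
  pos 6: x in {1,2,3}, choose 2; 4->2 ok
  pos 7: y in {0,4}, choose 4; 2->4 ok
  pos 8: x in {1,2,3}, choose 2; 4->2 ok
  pos 9: x in {1,2,3}, choose 3; 2->3 ok
  pos 10: y in {0,4}, choose 4; 3->4 ok
  pos 11: y in {0,4}, choose 4; 4->4 ok
  pos 12: y in {0,4}, choose 4; 4->4 ok
  pos 13: y in {0,4}, choose 4; 4->4 ok
  pos 14: x in {1,2,3}, choose 1; 4->1 ok
  pos 15: y in {0,4}, choose 4; 1->4 ok
  pos 16: x in {1,2,3}, choose 1; 4->1 ok
  pos 17: y in {0,4}, choose 0; 1->0 ok
  pos 18: y in {0,4}, choose 0; 0->0 ok
  pos 19: y in {0,4}, choose 4; 0->4 ok
  pos 20: x in {1,2,3}, choose 1; 4->1 ok
  pos 21: x in {1,2,3}, choose 3; 1->3 ok
  pos 22: y in {0,4}, choose 4; 3->4 ok
  pos 23: y in {0,4}, choose 4; 4->4 ok
  pos 24: y in {0,4}, choose 4; 4->4 ok
  pos 25: x in {1,2,3}, choose 2; 4->2 ok
  pos 26: x in {1,2,3}, choose 2; 2->2 ok

0,3,3,3,4,4,2,4,2,3,4,4,4,4,1,4,1,0,0,4,1,3,4,4,4,2,2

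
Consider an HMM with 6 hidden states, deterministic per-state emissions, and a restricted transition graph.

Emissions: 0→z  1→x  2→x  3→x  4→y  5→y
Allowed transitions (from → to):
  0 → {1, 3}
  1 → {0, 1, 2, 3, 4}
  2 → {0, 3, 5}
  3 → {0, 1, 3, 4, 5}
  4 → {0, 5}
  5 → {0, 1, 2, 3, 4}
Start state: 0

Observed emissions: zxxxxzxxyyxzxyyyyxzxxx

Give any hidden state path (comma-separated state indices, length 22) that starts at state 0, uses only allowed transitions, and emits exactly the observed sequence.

  pos 0: z in {0}, choose 0; start
  pos 1: x in {1,2,3}, choose 3; 0->3 ok
  pos 2: x in {1,2,3}, choose 3; 3->3 ok
  pos 3: x in {1,2,3}, choose 1; 3->1 ok
  pos 4: x in {1,2,3}, choose 2; 1->2 ok
  pos 5: z in {0}, choose 0; 2->0 ok
  pos 6: x in {1,2,3}, choose 3; 0->3 ok
  pos 7: x in {1,2,3}, choose 1; 3->1 ok
  pos 8: y in {4,5}, choose 4; 1->4 ok
  pos 9: y in {4,5}, choose 5; 4->5 ok
  pos 10: x in {1,2,3}, choose 1; 5->1 ok
  pos 11: z in {0}, choose 0; 1->0 ok
  pos 12: x in {1,2,3}, choose 3; 0->3 ok
  pos 13: y in {4,5}, choose 4; 3->4 ok
  pos 14: y in {4,5}, choose 5; 4->5 ok
  pos 15: y in {4,5}, choose 4; 5->4 ok
  pos 16: y in {4,5}, choose 5; 4->5 ok
  pos 17: x in {1,2,3}, choose 2; 5->2 ok
  pos 18: z in {0}, choose 0; 2->0 ok
  pos 19: x in {1,2,3}, choose 1; 0->1 ok
  pos 20: x in {1,2,3}, choose 2; 1->2 ok
  pos 21: x in {1,2,3}, choose 3; 2->3 ok

0,3,3,1,2,0,3,1,4,5,1,0,3,4,5,4,5,2,0,1,2,3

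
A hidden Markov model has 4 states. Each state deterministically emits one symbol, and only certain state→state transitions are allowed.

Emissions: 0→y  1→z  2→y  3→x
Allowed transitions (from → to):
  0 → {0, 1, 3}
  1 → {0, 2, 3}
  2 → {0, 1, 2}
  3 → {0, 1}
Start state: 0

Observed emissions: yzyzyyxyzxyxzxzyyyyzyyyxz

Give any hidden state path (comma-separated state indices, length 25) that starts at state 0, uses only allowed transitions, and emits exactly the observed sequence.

0,1,0,1,0,0,3,0,1,3,0,3,1,3,1,2,2,2,2,1,2,0,0,3,1

  pos 0: y in {0,2}, choose 0; start
  pos 1: z in {1}, choose 1; 0->1 ok
  pos 2: y in {0,2}, choose 0; 1->0 ok
  pos 3: z in {1}, choose 1; 0->1 ok
  pos 4: y in {0,2}, choose 0; 1->0 ok
  pos 5: y in {0,2}, choose 0; 0->0 ok
  pos 6: x in {3}, choose 3; 0->3 ok
  pos 7: y in {0,2}, choose 0; 3->0 ok
  pos 8: z in {1}, choose 1; 0->1 ok
  pos 9: x in {3}, choose 3; 1->3 ok
  pos 10: y in {0,2}, choose 0; 3->0 ok
  pos 11: x in {3}, choose 3; 0->3 ok
  pos 12: z in {1}, choose 1; 3->1 ok
  pos 13: x in {3}, choose 3; 1->3 ok
  pos 14: z in {1}, choose 1; 3->1 ok
  pos 15: y in {0,2}, choose 2; 1->2 ok
  pos 16: y in {0,2}, choose 2; 2->2 ok
  pos 17: y in {0,2}, choose 2; 2->2 ok
  pos 18: y in {0,2}, choose 2; 2->2 ok
  pos 19: z in {1}, choose 1; 2->1 ok
  pos 20: y in {0,2}, choose 2; 1->2 ok
  pos 21: y in {0,2}, choose 0; 2->0 ok
  pos 22: y in {0,2}, choose 0; 0->0 ok
  pos 23: x in {3}, choose 3; 0->3 ok
  pos 24: z in {1}, choose 1; 3->1 ok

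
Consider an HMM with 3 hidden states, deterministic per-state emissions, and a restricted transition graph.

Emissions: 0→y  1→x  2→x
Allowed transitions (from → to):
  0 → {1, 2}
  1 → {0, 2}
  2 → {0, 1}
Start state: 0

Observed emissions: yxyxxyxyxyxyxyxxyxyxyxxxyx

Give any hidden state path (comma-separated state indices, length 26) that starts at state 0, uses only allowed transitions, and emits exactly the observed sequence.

  0: obs=y cand={0} pick 0 [start]
  1: obs=x cand={1,2} pick 2 [0->2 ok]
  2: obs=y cand={0} pick 0 [2->0 ok]
  3: obs=x cand={1,2} pick 1 [0->1 ok]
  4: obs=x cand={1,2} pick 2 [1->2 ok]
  5: obs=y cand={0} pick 0 [2->0 ok]
  6: obs=x cand={1,2} pick 1 [0->1 ok]
  7: obs=y cand={0} pick 0 [1->0 ok]
  8: obs=x cand={1,2} pick 2 [0->2 ok]
  9: obs=y cand={0} pick 0 [2->0 ok]
  10: obs=x cand={1,2} pick 1 [0->1 ok]
  11: obs=y cand={0} pick 0 [1->0 ok]
  12: obs=x cand={1,2} pick 2 [0->2 ok]
  13: obs=y cand={0} pick 0 [2->0 ok]
  14: obs=x cand={1,2} pick 2 [0->2 ok]
  15: obs=x cand={1,2} pick 1 [2->1 ok]
  16: obs=y cand={0} pick 0 [1->0 ok]
  17: obs=x cand={1,2} pick 1 [0->1 ok]
  18: obs=y cand={0} pick 0 [1->0 ok]
  19: obs=x cand={1,2} pick 2 [0->2 ok]
  20: obs=y cand={0} pick 0 [2->0 ok]
  21: obs=x cand={1,2} pick 2 [0->2 ok]
  22: obs=x cand={1,2} pick 1 [2->1 ok]
  23: obs=x cand={1,2} pick 2 [1->2 ok]
  24: obs=y cand={0} pick 0 [2->0 ok]
  25: obs=x cand={1,2} pick 2 [0->2 ok]

0,2,0,1,2,0,1,0,2,0,1,0,2,0,2,1,0,1,0,2,0,2,1,2,0,2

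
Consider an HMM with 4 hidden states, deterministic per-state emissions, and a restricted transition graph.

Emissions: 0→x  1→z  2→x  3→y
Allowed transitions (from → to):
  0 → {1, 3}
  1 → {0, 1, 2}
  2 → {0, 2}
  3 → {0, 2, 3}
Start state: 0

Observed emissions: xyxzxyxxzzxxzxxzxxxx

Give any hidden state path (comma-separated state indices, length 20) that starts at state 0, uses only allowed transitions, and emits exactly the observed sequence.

0,3,0,1,0,3,2,0,1,1,2,0,1,2,0,1,2,2,2,2

  0: obs=x cand={0,2} pick 0 [start]
  1: obs=y cand={3} pick 3 [0->3 ok]
  2: obs=x cand={0,2} pick 0 [3->0 ok]
  3: obs=z cand={1} pick 1 [0->1 ok]
  4: obs=x cand={0,2} pick 0 [1->0 ok]
  5: obs=y cand={3} pick 3 [0->3 ok]
  6: obs=x cand={0,2} pick 2 [3->2 ok]
  7: obs=x cand={0,2} pick 0 [2->0 ok]
  8: obs=z cand={1} pick 1 [0->1 ok]
  9: obs=z cand={1} pick 1 [1->1 ok]
  10: obs=x cand={0,2} pick 2 [1->2 ok]
  11: obs=x cand={0,2} pick 0 [2->0 ok]
  12: obs=z cand={1} pick 1 [0->1 ok]
  13: obs=x cand={0,2} pick 2 [1->2 ok]
  14: obs=x cand={0,2} pick 0 [2->0 ok]
  15: obs=z cand={1} pick 1 [0->1 ok]
  16: obs=x cand={0,2} pick 2 [1->2 ok]
  17: obs=x cand={0,2} pick 2 [2->2 ok]
  18: obs=x cand={0,2} pick 2 [2->2 ok]
  19: obs=x cand={0,2} pick 2 [2->2 ok]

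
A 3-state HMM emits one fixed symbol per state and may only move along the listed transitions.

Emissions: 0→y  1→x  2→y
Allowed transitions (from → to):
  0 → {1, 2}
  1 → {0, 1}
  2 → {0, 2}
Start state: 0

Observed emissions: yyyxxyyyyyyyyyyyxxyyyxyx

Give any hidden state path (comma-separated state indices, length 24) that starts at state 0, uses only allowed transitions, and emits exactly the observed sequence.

  [0] y  {0,2}  => 0  start
  [1] y  {0,2}  => 2  0->2 ok
  [2] y  {0,2}  => 0  2->0 ok
  [3] x  {1}  => 1  0->1 ok
  [4] x  {1}  => 1  1->1 ok
  [5] y  {0,2}  => 0  1->0 ok
  [6] y  {0,2}  => 2  0->2 ok
  [7] y  {0,2}  => 2  2->2 ok
  [8] y  {0,2}  => 0  2->0 ok
  [9] y  {0,2}  => 2  0->2 ok
  [10] y  {0,2}  => 0  2->0 ok
  [11] y  {0,2}  => 2  0->2 ok
  [12] y  {0,2}  => 2  2->2 ok
  [13] y  {0,2}  => 0  2->0 ok
  [14] y  {0,2}  => 2  0->2 ok
  [15] y  {0,2}  => 0  2->0 ok
  [16] x  {1}  => 1  0->1 ok
  [17] x  {1}  => 1  1->1 ok
  [18] y  {0,2}  => 0  1->0 ok
  [19] y  {0,2}  => 2  0->2 ok
  [20] y  {0,2}  => 0  2->0 ok
  [21] x  {1}  => 1  0->1 ok
  [22] y  {0,2}  => 0  1->0 ok
  [23] x  {1}  => 1  0->1 ok

0,2,0,1,1,0,2,2,0,2,0,2,2,0,2,0,1,1,0,2,0,1,0,1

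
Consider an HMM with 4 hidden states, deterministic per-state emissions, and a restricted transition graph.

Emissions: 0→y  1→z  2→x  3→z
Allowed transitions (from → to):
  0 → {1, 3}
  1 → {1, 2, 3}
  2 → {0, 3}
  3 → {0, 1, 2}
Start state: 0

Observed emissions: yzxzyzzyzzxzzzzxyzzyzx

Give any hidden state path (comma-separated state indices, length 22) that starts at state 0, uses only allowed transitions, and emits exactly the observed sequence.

0,3,2,3,0,1,3,0,1,1,2,3,1,1,1,2,0,1,3,0,1,2

  pos 0: y in {0}, choose 0; start
  pos 1: z in {1,3}, choose 3; 0->3 ok
  pos 2: x in {2}, choose 2; 3->2 ok
  pos 3: z in {1,3}, choose 3; 2->3 ok
  pos 4: y in {0}, choose 0; 3->0 ok
  pos 5: z in {1,3}, choose 1; 0->1 ok
  pos 6: z in {1,3}, choose 3; 1->3 ok
  pos 7: y in {0}, choose 0; 3->0 ok
  pos 8: z in {1,3}, choose 1; 0->1 ok
  pos 9: z in {1,3}, choose 1; 1->1 ok
  pos 10: x in {2}, choose 2; 1->2 ok
  pos 11: z in {1,3}, choose 3; 2->3 ok
  pos 12: z in {1,3}, choose 1; 3->1 ok
  pos 13: z in {1,3}, choose 1; 1->1 ok
  pos 14: z in {1,3}, choose 1; 1->1 ok
  pos 15: x in {2}, choose 2; 1->2 ok
  pos 16: y in {0}, choose 0; 2->0 ok
  pos 17: z in {1,3}, choose 1; 0->1 ok
  pos 18: z in {1,3}, choose 3; 1->3 ok
  pos 19: y in {0}, choose 0; 3->0 ok
  pos 20: z in {1,3}, choose 1; 0->1 ok
  pos 21: x in {2}, choose 2; 1->2 ok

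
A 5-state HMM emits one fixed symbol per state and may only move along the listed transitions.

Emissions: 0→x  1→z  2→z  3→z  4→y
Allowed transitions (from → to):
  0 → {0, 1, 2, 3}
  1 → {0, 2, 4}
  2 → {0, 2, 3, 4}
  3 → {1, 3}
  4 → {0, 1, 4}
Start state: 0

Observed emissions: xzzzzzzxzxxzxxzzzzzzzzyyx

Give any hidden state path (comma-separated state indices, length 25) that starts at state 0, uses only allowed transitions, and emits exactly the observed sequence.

0,3,3,3,3,1,2,0,1,0,0,1,0,0,1,2,3,1,2,3,3,1,4,4,0

  [0] x  {0}  => 0  start
  [1] z  {1,2,3}  => 3  0->3 ok
  [2] z  {1,2,3}  => 3  3->3 ok
  [3] z  {1,2,3}  => 3  3->3 ok
  [4] z  {1,2,3}  => 3  3->3 ok
  [5] z  {1,2,3}  => 1  3->1 ok
  [6] z  {1,2,3}  => 2  1->2 ok
  [7] x  {0}  => 0  2->0 ok
  [8] z  {1,2,3}  => 1  0->1 ok
  [9] x  {0}  => 0  1->0 ok
  [10] x  {0}  => 0  0->0 ok
  [11] z  {1,2,3}  => 1  0->1 ok
  [12] x  {0}  => 0  1->0 ok
  [13] x  {0}  => 0  0->0 ok
  [14] z  {1,2,3}  => 1  0->1 ok
  [15] z  {1,2,3}  => 2  1->2 ok
  [16] z  {1,2,3}  => 3  2->3 ok
  [17] z  {1,2,3}  => 1  3->1 ok
  [18] z  {1,2,3}  => 2  1->2 ok
  [19] z  {1,2,3}  => 3  2->3 ok
  [20] z  {1,2,3}  => 3  3->3 ok
  [21] z  {1,2,3}  => 1  3->1 ok
  [22] y  {4}  => 4  1->4 ok
  [23] y  {4}  => 4  4->4 ok
  [24] x  {0}  => 0  4->0 ok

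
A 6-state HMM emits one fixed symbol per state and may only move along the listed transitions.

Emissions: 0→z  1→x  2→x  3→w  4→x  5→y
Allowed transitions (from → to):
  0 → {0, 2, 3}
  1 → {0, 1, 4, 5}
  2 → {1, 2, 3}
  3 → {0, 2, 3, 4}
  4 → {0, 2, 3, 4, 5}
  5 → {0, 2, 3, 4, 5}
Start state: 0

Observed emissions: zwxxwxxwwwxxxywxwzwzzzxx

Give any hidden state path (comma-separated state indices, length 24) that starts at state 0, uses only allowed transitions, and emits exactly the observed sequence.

  0: obs=z cand={0} pick 0 [start]
  1: obs=w cand={3} pick 3 [0->3 ok]
  2: obs=x cand={1,2,4} pick 2 [3->2 ok]
  3: obs=x cand={1,2,4} pick 2 [2->2 ok]
  4: obs=w cand={3} pick 3 [2->3 ok]
  5: obs=x cand={1,2,4} pick 2 [3->2 ok]
  6: obs=x cand={1,2,4} pick 2 [2->2 ok]
  7: obs=w cand={3} pick 3 [2->3 ok]
  8: obs=w cand={3} pick 3 [3->3 ok]
  9: obs=w cand={3} pick 3 [3->3 ok]
  10: obs=x cand={1,2,4} pick 2 [3->2 ok]
  11: obs=x cand={1,2,4} pick 2 [2->2 ok]
  12: obs=x cand={1,2,4} pick 1 [2->1 ok]
  13: obs=y cand={5} pick 5 [1->5 ok]
  14: obs=w cand={3} pick 3 [5->3 ok]
  15: obs=x cand={1,2,4} pick 4 [3->4 ok]
  16: obs=w cand={3} pick 3 [4->3 ok]
  17: obs=z cand={0} pick 0 [3->0 ok]
  18: obs=w cand={3} pick 3 [0->3 ok]
  19: obs=z cand={0} pick 0 [3->0 ok]
  20: obs=z cand={0} pick 0 [0->0 ok]
  21: obs=z cand={0} pick 0 [0->0 ok]
  22: obs=x cand={1,2,4} pick 2 [0->2 ok]
  23: obs=x cand={1,2,4} pick 1 [2->1 ok]

0,3,2,2,3,2,2,3,3,3,2,2,1,5,3,4,3,0,3,0,0,0,2,1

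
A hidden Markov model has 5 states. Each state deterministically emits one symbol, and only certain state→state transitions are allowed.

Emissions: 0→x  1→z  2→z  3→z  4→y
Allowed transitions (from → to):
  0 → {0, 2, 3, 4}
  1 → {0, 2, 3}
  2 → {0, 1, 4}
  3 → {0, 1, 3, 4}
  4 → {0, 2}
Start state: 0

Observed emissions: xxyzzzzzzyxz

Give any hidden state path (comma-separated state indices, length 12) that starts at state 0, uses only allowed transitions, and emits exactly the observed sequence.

  [0] x  {0}  => 0  start
  [1] x  {0}  => 0  0->0 ok
  [2] y  {4}  => 4  0->4 ok
  [3] z  {1,2,3}  => 2  4->2 ok
  [4] z  {1,2,3}  => 1  2->1 ok
  [5] z  {1,2,3}  => 3  1->3 ok
  [6] z  {1,2,3}  => 3  3->3 ok
  [7] z  {1,2,3}  => 1  3->1 ok
  [8] z  {1,2,3}  => 3  1->3 ok
  [9] y  {4}  => 4  3->4 ok
  [10] x  {0}  => 0  4->0 ok
  [11] z  {1,2,3}  => 3  0->3 ok

0,0,4,2,1,3,3,1,3,4,0,3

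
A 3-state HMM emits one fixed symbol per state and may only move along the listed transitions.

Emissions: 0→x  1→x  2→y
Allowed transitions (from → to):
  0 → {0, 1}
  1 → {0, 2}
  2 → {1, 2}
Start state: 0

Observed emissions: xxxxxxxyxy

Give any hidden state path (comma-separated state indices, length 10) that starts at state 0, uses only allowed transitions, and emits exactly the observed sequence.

  [0] x  {0,1}  => 0  start
  [1] x  {0,1}  => 0  0->0 ok
  [2] x  {0,1}  => 0  0->0 ok
  [3] x  {0,1}  => 1  0->1 ok
  [4] x  {0,1}  => 0  1->0 ok
  [5] x  {0,1}  => 0  0->0 ok
  [6] x  {0,1}  => 1  0->1 ok
  [7] y  {2}  => 2  1->2 ok
  [8] x  {0,1}  => 1  2->1 ok
  [9] y  {2}  => 2  1->2 ok

0,0,0,1,0,0,1,2,1,2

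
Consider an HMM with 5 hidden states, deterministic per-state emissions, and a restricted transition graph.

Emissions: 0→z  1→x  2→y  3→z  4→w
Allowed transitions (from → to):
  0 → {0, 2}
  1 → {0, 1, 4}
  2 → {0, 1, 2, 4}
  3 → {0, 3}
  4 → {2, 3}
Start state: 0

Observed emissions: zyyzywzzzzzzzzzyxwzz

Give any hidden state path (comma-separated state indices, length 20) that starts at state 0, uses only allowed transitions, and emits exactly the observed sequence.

  pos 0: z in {0,3}, choose 0; start
  pos 1: y in {2}, choose 2; 0->2 ok
  pos 2: y in {2}, choose 2; 2->2 ok
  pos 3: z in {0,3}, choose 0; 2->0 ok
  pos 4: y in {2}, choose 2; 0->2 ok
  pos 5: w in {4}, choose 4; 2->4 ok
  pos 6: z in {0,3}, choose 3; 4->3 ok
  pos 7: z in {0,3}, choose 3; 3->3 ok
  pos 8: z in {0,3}, choose 3; 3->3 ok
  pos 9: z in {0,3}, choose 3; 3->3 ok
  pos 10: z in {0,3}, choose 3; 3->3 ok
  pos 11: z in {0,3}, choose 0; 3->0 ok
  pos 12: z in {0,3}, choose 0; 0->0 ok
  pos 13: z in {0,3}, choose 0; 0->0 ok
  pos 14: z in {0,3}, choose 0; 0->0 ok
  pos 15: y in {2}, choose 2; 0->2 ok
  pos 16: x in {1}, choose 1; 2->1 ok
  pos 17: w in {4}, choose 4; 1->4 ok
  pos 18: z in {0,3}, choose 3; 4->3 ok
  pos 19: z in {0,3}, choose 3; 3->3 ok

0,2,2,0,2,4,3,3,3,3,3,0,0,0,0,2,1,4,3,3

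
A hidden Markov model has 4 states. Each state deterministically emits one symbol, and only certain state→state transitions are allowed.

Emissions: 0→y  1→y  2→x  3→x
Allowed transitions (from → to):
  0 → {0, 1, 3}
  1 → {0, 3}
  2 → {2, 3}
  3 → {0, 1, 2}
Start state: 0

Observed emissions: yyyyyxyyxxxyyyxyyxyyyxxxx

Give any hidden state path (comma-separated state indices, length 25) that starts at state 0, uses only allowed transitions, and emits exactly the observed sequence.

0,0,1,0,0,3,0,1,3,2,3,0,1,0,3,1,0,3,0,0,0,3,2,2,2

  pos 0: y in {0,1}, choose 0; start
  pos 1: y in {0,1}, choose 0; 0->0 ok
  pos 2: y in {0,1}, choose 1; 0->1 ok
  pos 3: y in {0,1}, choose 0; 1->0 ok
  pos 4: y in {0,1}, choose 0; 0->0 ok
  pos 5: x in {2,3}, choose 3; 0->3 ok
  pos 6: y in {0,1}, choose 0; 3->0 ok
  pos 7: y in {0,1}, choose 1; 0->1 ok
  pos 8: x in {2,3}, choose 3; 1->3 ok
  pos 9: x in {2,3}, choose 2; 3->2 ok
  pos 10: x in {2,3}, choose 3; 2->3 ok
  pos 11: y in {0,1}, choose 0; 3->0 ok
  pos 12: y in {0,1}, choose 1; 0->1 ok
  pos 13: y in {0,1}, choose 0; 1->0 ok
  pos 14: x in {2,3}, choose 3; 0->3 ok
  pos 15: y in {0,1}, choose 1; 3->1 ok
  pos 16: y in {0,1}, choose 0; 1->0 ok
  pos 17: x in {2,3}, choose 3; 0->3 ok
  pos 18: y in {0,1}, choose 0; 3->0 ok
  pos 19: y in {0,1}, choose 0; 0->0 ok
  pos 20: y in {0,1}, choose 0; 0->0 ok
  pos 21: x in {2,3}, choose 3; 0->3 ok
  pos 22: x in {2,3}, choose 2; 3->2 ok
  pos 23: x in {2,3}, choose 2; 2->2 ok
  pos 24: x in {2,3}, choose 2; 2->2 ok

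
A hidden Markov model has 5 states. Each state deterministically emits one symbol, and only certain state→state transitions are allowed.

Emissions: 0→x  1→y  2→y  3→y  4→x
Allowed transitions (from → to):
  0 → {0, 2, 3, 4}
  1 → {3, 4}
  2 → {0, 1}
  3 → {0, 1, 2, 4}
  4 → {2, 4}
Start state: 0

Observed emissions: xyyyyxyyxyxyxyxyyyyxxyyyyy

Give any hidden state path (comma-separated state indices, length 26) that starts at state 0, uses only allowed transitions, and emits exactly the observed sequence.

  pos 0: x in {0,4}, choose 0; start
  pos 1: y in {1,2,3}, choose 2; 0->2 ok
  pos 2: y in {1,2,3}, choose 1; 2->1 ok
  pos 3: y in {1,2,3}, choose 3; 1->3 ok
  pos 4: y in {1,2,3}, choose 2; 3->2 ok
  pos 5: x in {0,4}, choose 0; 2->0 ok
  pos 6: y in {1,2,3}, choose 3; 0->3 ok
  pos 7: y in {1,2,3}, choose 2; 3->2 ok
  pos 8: x in {0,4}, choose 0; 2->0 ok
  pos 9: y in {1,2,3}, choose 3; 0->3 ok
  pos 10: x in {0,4}, choose 0; 3->0 ok
  pos 11: y in {1,2,3}, choose 2; 0->2 ok
  pos 12: x in {0,4}, choose 0; 2->0 ok
  pos 13: y in {1,2,3}, choose 3; 0->3 ok
  pos 14: x in {0,4}, choose 0; 3->0 ok
  pos 15: y in {1,2,3}, choose 2; 0->2 ok
  pos 16: y in {1,2,3}, choose 1; 2->1 ok
  pos 17: y in {1,2,3}, choose 3; 1->3 ok
  pos 18: y in {1,2,3}, choose 1; 3->1 ok
  pos 19: x in {0,4}, choose 4; 1->4 ok
  pos 20: x in {0,4}, choose 4; 4->4 ok
  pos 21: y in {1,2,3}, choose 2; 4->2 ok
  pos 22: y in {1,2,3}, choose 1; 2->1 ok
  pos 23: y in {1,2,3}, choose 3; 1->3 ok
  pos 24: y in {1,2,3}, choose 2; 3->2 ok
  pos 25: y in {1,2,3}, choose 1; 2->1 ok

0,2,1,3,2,0,3,2,0,3,0,2,0,3,0,2,1,3,1,4,4,2,1,3,2,1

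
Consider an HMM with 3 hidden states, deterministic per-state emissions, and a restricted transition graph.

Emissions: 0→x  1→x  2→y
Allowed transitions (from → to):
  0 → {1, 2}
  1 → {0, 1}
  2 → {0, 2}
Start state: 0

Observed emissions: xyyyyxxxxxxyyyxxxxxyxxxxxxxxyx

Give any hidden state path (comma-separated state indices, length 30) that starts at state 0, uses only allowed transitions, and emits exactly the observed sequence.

0,2,2,2,2,0,1,1,0,1,0,2,2,2,0,1,0,1,0,2,0,1,1,1,1,0,1,0,2,0

  t0 'x' -> {0,1}, take 0 (start)
  t1 'y' -> {2}, take 2 (0->2 ok)
  t2 'y' -> {2}, take 2 (2->2 ok)
  t3 'y' -> {2}, take 2 (2->2 ok)
  t4 'y' -> {2}, take 2 (2->2 ok)
  t5 'x' -> {0,1}, take 0 (2->0 ok)
  t6 'x' -> {0,1}, take 1 (0->1 ok)
  t7 'x' -> {0,1}, take 1 (1->1 ok)
  t8 'x' -> {0,1}, take 0 (1->0 ok)
  t9 'x' -> {0,1}, take 1 (0->1 ok)
  t10 'x' -> {0,1}, take 0 (1->0 ok)
  t11 'y' -> {2}, take 2 (0->2 ok)
  t12 'y' -> {2}, take 2 (2->2 ok)
  t13 'y' -> {2}, take 2 (2->2 ok)
  t14 'x' -> {0,1}, take 0 (2->0 ok)
  t15 'x' -> {0,1}, take 1 (0->1 ok)
  t16 'x' -> {0,1}, take 0 (1->0 ok)
  t17 'x' -> {0,1}, take 1 (0->1 ok)
  t18 'x' -> {0,1}, take 0 (1->0 ok)
  t19 'y' -> {2}, take 2 (0->2 ok)
  t20 'x' -> {0,1}, take 0 (2->0 ok)
  t21 'x' -> {0,1}, take 1 (0->1 ok)
  t22 'x' -> {0,1}, take 1 (1->1 ok)
  t23 'x' -> {0,1}, take 1 (1->1 ok)
  t24 'x' -> {0,1}, take 1 (1->1 ok)
  t25 'x' -> {0,1}, take 0 (1->0 ok)
  t26 'x' -> {0,1}, take 1 (0->1 ok)
  t27 'x' -> {0,1}, take 0 (1->0 ok)
  t28 'y' -> {2}, take 2 (0->2 ok)
  t29 'x' -> {0,1}, take 0 (2->0 ok)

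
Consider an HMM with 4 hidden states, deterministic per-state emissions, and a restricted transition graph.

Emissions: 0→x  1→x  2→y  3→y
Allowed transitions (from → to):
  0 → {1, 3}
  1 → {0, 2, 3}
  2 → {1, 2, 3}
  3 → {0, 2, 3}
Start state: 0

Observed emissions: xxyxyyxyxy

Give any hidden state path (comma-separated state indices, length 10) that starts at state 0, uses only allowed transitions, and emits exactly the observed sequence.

  [0] x  {0,1}  => 0  start
  [1] x  {0,1}  => 1  0->1 ok
  [2] y  {2,3}  => 2  1->2 ok
  [3] x  {0,1}  => 1  2->1 ok
  [4] y  {2,3}  => 2  1->2 ok
  [5] y  {2,3}  => 2  2->2 ok
  [6] x  {0,1}  => 1  2->1 ok
  [7] y  {2,3}  => 2  1->2 ok
  [8] x  {0,1}  => 1  2->1 ok
  [9] y  {2,3}  => 2  1->2 ok

0,1,2,1,2,2,1,2,1,2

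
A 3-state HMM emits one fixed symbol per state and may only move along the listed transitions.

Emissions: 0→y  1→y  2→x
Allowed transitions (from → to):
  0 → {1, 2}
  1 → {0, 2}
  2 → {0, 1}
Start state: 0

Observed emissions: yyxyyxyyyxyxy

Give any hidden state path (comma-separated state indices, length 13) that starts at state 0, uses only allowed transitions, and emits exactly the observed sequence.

0,1,2,1,0,2,1,0,1,2,1,2,1

  0: obs=y cand={0,1} pick 0 [start]
  1: obs=y cand={0,1} pick 1 [0->1 ok]
  2: obs=x cand={2} pick 2 [1->2 ok]
  3: obs=y cand={0,1} pick 1 [2->1 ok]
  4: obs=y cand={0,1} pick 0 [1->0 ok]
  5: obs=x cand={2} pick 2 [0->2 ok]
  6: obs=y cand={0,1} pick 1 [2->1 ok]
  7: obs=y cand={0,1} pick 0 [1->0 ok]
  8: obs=y cand={0,1} pick 1 [0->1 ok]
  9: obs=x cand={2} pick 2 [1->2 ok]
  10: obs=y cand={0,1} pick 1 [2->1 ok]
  11: obs=x cand={2} pick 2 [1->2 ok]
  12: obs=y cand={0,1} pick 1 [2->1 ok]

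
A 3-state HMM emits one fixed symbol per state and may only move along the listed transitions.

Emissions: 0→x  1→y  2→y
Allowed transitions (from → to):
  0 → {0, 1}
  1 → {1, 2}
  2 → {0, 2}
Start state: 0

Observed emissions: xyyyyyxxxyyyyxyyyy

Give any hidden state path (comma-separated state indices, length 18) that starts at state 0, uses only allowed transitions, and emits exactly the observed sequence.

  0: obs=x cand={0} pick 0 [start]
  1: obs=y cand={1,2} pick 1 [0->1 ok]
  2: obs=y cand={1,2} pick 1 [1->1 ok]
  3: obs=y cand={1,2} pick 1 [1->1 ok]
  4: obs=y cand={1,2} pick 2 [1->2 ok]
  5: obs=y cand={1,2} pick 2 [2->2 ok]
  6: obs=x cand={0} pick 0 [2->0 ok]
  7: obs=x cand={0} pick 0 [0->0 ok]
  8: obs=x cand={0} pick 0 [0->0 ok]
  9: obs=y cand={1,2} pick 1 [0->1 ok]
  10: obs=y cand={1,2} pick 1 [1->1 ok]
  11: obs=y cand={1,2} pick 1 [1->1 ok]
  12: obs=y cand={1,2} pick 2 [1->2 ok]
  13: obs=x cand={0} pick 0 [2->0 ok]
  14: obs=y cand={1,2} pick 1 [0->1 ok]
  15: obs=y cand={1,2} pick 1 [1->1 ok]
  16: obs=y cand={1,2} pick 2 [1->2 ok]
  17: obs=y cand={1,2} pick 2 [2->2 ok]

0,1,1,1,2,2,0,0,0,1,1,1,2,0,1,1,2,2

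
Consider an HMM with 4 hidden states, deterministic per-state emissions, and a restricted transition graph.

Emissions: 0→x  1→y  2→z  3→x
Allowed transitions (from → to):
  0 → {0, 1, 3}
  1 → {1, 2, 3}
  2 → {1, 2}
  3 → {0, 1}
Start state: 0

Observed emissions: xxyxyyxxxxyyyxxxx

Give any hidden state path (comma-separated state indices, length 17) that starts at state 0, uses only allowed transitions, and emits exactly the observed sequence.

0,0,1,3,1,1,3,0,0,0,1,1,1,3,0,0,0

  pos 0: x in {0,3}, choose 0; start
  pos 1: x in {0,3}, choose 0; 0->0 ok
  pos 2: y in {1}, choose 1; 0->1 ok
  pos 3: x in {0,3}, choose 3; 1->3 ok
  pos 4: y in {1}, choose 1; 3->1 ok
  pos 5: y in {1}, choose 1; 1->1 ok
  pos 6: x in {0,3}, choose 3; 1->3 ok
  pos 7: x in {0,3}, choose 0; 3->0 ok
  pos 8: x in {0,3}, choose 0; 0->0 ok
  pos 9: x in {0,3}, choose 0; 0->0 ok
  pos 10: y in {1}, choose 1; 0->1 ok
  pos 11: y in {1}, choose 1; 1->1 ok
  pos 12: y in {1}, choose 1; 1->1 ok
  pos 13: x in {0,3}, choose 3; 1->3 ok
  pos 14: x in {0,3}, choose 0; 3->0 ok
  pos 15: x in {0,3}, choose 0; 0->0 ok
  pos 16: x in {0,3}, choose 0; 0->0 ok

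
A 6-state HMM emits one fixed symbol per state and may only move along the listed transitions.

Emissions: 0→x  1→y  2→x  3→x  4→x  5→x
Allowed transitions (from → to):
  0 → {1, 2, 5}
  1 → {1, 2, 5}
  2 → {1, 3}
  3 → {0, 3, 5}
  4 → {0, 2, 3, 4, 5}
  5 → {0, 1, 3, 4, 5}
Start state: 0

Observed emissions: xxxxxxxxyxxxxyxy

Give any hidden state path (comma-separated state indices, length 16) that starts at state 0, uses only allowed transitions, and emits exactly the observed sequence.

  t0 'x' -> {0,2,3,4,5}, take 0 (start)
  t1 'x' -> {0,2,3,4,5}, take 2 (0->2 ok)
  t2 'x' -> {0,2,3,4,5}, take 3 (2->3 ok)
  t3 'x' -> {0,2,3,4,5}, take 5 (3->5 ok)
  t4 'x' -> {0,2,3,4,5}, take 0 (5->0 ok)
  t5 'x' -> {0,2,3,4,5}, take 2 (0->2 ok)
  t6 'x' -> {0,2,3,4,5}, take 3 (2->3 ok)
  t7 'x' -> {0,2,3,4,5}, take 5 (3->5 ok)
  t8 'y' -> {1}, take 1 (5->1 ok)
  t9 'x' -> {0,2,3,4,5}, take 5 (1->5 ok)
  t10 'x' -> {0,2,3,4,5}, take 4 (5->4 ok)
  t11 'x' -> {0,2,3,4,5}, take 0 (4->0 ok)
  t12 'x' -> {0,2,3,4,5}, take 2 (0->2 ok)
  t13 'y' -> {1}, take 1 (2->1 ok)
  t14 'x' -> {0,2,3,4,5}, take 5 (1->5 ok)
  t15 'y' -> {1}, take 1 (5->1 ok)

0,2,3,5,0,2,3,5,1,5,4,0,2,1,5,1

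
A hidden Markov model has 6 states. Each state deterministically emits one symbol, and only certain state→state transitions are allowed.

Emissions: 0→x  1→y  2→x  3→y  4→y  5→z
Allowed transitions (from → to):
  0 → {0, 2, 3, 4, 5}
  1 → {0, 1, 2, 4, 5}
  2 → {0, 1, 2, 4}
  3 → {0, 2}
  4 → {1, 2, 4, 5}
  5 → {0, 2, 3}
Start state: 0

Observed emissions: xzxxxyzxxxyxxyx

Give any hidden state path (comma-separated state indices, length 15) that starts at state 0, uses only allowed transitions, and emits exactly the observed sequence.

  t0 'x' -> {0,2}, take 0 (start)
  t1 'z' -> {5}, take 5 (0->5 ok)
  t2 'x' -> {0,2}, take 0 (5->0 ok)
  t3 'x' -> {0,2}, take 2 (0->2 ok)
  t4 'x' -> {0,2}, take 2 (2->2 ok)
  t5 'y' -> {1,3,4}, take 4 (2->4 ok)
  t6 'z' -> {5}, take 5 (4->5 ok)
  t7 'x' -> {0,2}, take 2 (5->2 ok)
  t8 'x' -> {0,2}, take 2 (2->2 ok)
  t9 'x' -> {0,2}, take 0 (2->0 ok)
  t10 'y' -> {1,3,4}, take 3 (0->3 ok)
  t11 'x' -> {0,2}, take 2 (3->2 ok)
  t12 'x' -> {0,2}, take 0 (2->0 ok)
  t13 'y' -> {1,3,4}, take 4 (0->4 ok)
  t14 'x' -> {0,2}, take 2 (4->2 ok)

0,5,0,2,2,4,5,2,2,0,3,2,0,4,2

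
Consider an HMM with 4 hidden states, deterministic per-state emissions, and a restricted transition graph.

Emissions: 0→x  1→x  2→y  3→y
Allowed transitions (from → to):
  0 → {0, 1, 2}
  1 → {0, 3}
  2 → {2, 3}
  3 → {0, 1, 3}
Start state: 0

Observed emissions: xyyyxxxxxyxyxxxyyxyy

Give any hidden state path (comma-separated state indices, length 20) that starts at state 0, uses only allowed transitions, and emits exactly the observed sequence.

  0: obs=x cand={0,1} pick 0 [start]
  1: obs=y cand={2,3} pick 2 [0->2 ok]
  2: obs=y cand={2,3} pick 2 [2->2 ok]
  3: obs=y cand={2,3} pick 3 [2->3 ok]
  4: obs=x cand={0,1} pick 0 [3->0 ok]
  5: obs=x cand={0,1} pick 1 [0->1 ok]
  6: obs=x cand={0,1} pick 0 [1->0 ok]
  7: obs=x cand={0,1} pick 0 [0->0 ok]
  8: obs=x cand={0,1} pick 1 [0->1 ok]
  9: obs=y cand={2,3} pick 3 [1->3 ok]
  10: obs=x cand={0,1} pick 1 [3->1 ok]
  11: obs=y cand={2,3} pick 3 [1->3 ok]
  12: obs=x cand={0,1} pick 1 [3->1 ok]
  13: obs=x cand={0,1} pick 0 [1->0 ok]
  14: obs=x cand={0,1} pick 0 [0->0 ok]
  15: obs=y cand={2,3} pick 2 [0->2 ok]
  16: obs=y cand={2,3} pick 3 [2->3 ok]
  17: obs=x cand={0,1} pick 0 [3->0 ok]
  18: obs=y cand={2,3} pick 2 [0->2 ok]
  19: obs=y cand={2,3} pick 2 [2->2 ok]

0,2,2,3,0,1,0,0,1,3,1,3,1,0,0,2,3,0,2,2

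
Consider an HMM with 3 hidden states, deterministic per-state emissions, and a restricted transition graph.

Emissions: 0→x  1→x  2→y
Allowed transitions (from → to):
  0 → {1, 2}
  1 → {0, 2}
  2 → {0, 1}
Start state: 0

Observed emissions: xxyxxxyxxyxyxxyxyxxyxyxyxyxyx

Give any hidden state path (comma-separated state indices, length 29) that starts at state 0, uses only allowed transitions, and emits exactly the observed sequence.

0,1,2,0,1,0,2,0,1,2,0,2,0,1,2,0,2,0,1,2,1,2,0,2,0,2,0,2,0

  0: obs=x cand={0,1} pick 0 [start]
  1: obs=x cand={0,1} pick 1 [0->1 ok]
  2: obs=y cand={2} pick 2 [1->2 ok]
  3: obs=x cand={0,1} pick 0 [2->0 ok]
  4: obs=x cand={0,1} pick 1 [0->1 ok]
  5: obs=x cand={0,1} pick 0 [1->0 ok]
  6: obs=y cand={2} pick 2 [0->2 ok]
  7: obs=x cand={0,1} pick 0 [2->0 ok]
  8: obs=x cand={0,1} pick 1 [0->1 ok]
  9: obs=y cand={2} pick 2 [1->2 ok]
  10: obs=x cand={0,1} pick 0 [2->0 ok]
  11: obs=y cand={2} pick 2 [0->2 ok]
  12: obs=x cand={0,1} pick 0 [2->0 ok]
  13: obs=x cand={0,1} pick 1 [0->1 ok]
  14: obs=y cand={2} pick 2 [1->2 ok]
  15: obs=x cand={0,1} pick 0 [2->0 ok]
  16: obs=y cand={2} pick 2 [0->2 ok]
  17: obs=x cand={0,1} pick 0 [2->0 ok]
  18: obs=x cand={0,1} pick 1 [0->1 ok]
  19: obs=y cand={2} pick 2 [1->2 ok]
  20: obs=x cand={0,1} pick 1 [2->1 ok]
  21: obs=y cand={2} pick 2 [1->2 ok]
  22: obs=x cand={0,1} pick 0 [2->0 ok]
  23: obs=y cand={2} pick 2 [0->2 ok]
  24: obs=x cand={0,1} pick 0 [2->0 ok]
  25: obs=y cand={2} pick 2 [0->2 ok]
  26: obs=x cand={0,1} pick 0 [2->0 ok]
  27: obs=y cand={2} pick 2 [0->2 ok]
  28: obs=x cand={0,1} pick 0 [2->0 ok]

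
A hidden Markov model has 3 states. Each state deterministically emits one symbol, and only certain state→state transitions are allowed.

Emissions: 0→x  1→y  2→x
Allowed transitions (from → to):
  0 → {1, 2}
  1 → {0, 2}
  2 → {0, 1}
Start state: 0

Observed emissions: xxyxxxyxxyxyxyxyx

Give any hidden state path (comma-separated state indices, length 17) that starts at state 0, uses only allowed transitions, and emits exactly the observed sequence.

  [0] x  {0,2}  => 0  start
  [1] x  {0,2}  => 2  0->2 ok
  [2] y  {1}  => 1  2->1 ok
  [3] x  {0,2}  => 2  1->2 ok
  [4] x  {0,2}  => 0  2->0 ok
  [5] x  {0,2}  => 2  0->2 ok
  [6] y  {1}  => 1  2->1 ok
  [7] x  {0,2}  => 2  1->2 ok
  [8] x  {0,2}  => 0  2->0 ok
  [9] y  {1}  => 1  0->1 ok
  [10] x  {0,2}  => 0  1->0 ok
  [11] y  {1}  => 1  0->1 ok
  [12] x  {0,2}  => 2  1->2 ok
  [13] y  {1}  => 1  2->1 ok
  [14] x  {0,2}  => 2  1->2 ok
  [15] y  {1}  => 1  2->1 ok
  [16] x  {0,2}  => 0  1->0 ok

0,2,1,2,0,2,1,2,0,1,0,1,2,1,2,1,0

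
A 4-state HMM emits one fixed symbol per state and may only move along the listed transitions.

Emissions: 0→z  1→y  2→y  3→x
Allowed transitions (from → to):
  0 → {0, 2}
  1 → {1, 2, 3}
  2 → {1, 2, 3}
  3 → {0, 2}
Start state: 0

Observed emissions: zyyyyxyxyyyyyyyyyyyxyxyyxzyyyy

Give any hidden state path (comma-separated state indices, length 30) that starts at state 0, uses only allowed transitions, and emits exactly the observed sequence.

0,2,1,2,2,3,2,3,2,2,1,1,2,1,1,1,1,2,1,3,2,3,2,2,3,0,2,1,2,1

  pos 0: z in {0}, choose 0; start
  pos 1: y in {1,2}, choose 2; 0->2 ok
  pos 2: y in {1,2}, choose 1; 2->1 ok
  pos 3: y in {1,2}, choose 2; 1->2 ok
  pos 4: y in {1,2}, choose 2; 2->2 ok
  pos 5: x in {3}, choose 3; 2->3 ok
  pos 6: y in {1,2}, choose 2; 3->2 ok
  pos 7: x in {3}, choose 3; 2->3 ok
  pos 8: y in {1,2}, choose 2; 3->2 ok
  pos 9: y in {1,2}, choose 2; 2->2 ok
  pos 10: y in {1,2}, choose 1; 2->1 ok
  pos 11: y in {1,2}, choose 1; 1->1 ok
  pos 12: y in {1,2}, choose 2; 1->2 ok
  pos 13: y in {1,2}, choose 1; 2->1 ok
  pos 14: y in {1,2}, choose 1; 1->1 ok
  pos 15: y in {1,2}, choose 1; 1->1 ok
  pos 16: y in {1,2}, choose 1; 1->1 ok
  pos 17: y in {1,2}, choose 2; 1->2 ok
  pos 18: y in {1,2}, choose 1; 2->1 ok
  pos 19: x in {3}, choose 3; 1->3 ok
  pos 20: y in {1,2}, choose 2; 3->2 ok
  pos 21: x in {3}, choose 3; 2->3 ok
  pos 22: y in {1,2}, choose 2; 3->2 ok
  pos 23: y in {1,2}, choose 2; 2->2 ok
  pos 24: x in {3}, choose 3; 2->3 ok
  pos 25: z in {0}, choose 0; 3->0 ok
  pos 26: y in {1,2}, choose 2; 0->2 ok
  pos 27: y in {1,2}, choose 1; 2->1 ok
  pos 28: y in {1,2}, choose 2; 1->2 ok
  pos 29: y in {1,2}, choose 1; 2->1 ok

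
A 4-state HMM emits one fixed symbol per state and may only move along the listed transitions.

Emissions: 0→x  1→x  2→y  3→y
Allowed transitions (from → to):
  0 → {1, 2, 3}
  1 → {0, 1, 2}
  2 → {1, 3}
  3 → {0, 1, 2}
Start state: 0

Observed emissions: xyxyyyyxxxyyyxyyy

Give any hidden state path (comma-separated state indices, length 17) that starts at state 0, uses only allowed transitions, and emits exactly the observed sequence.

0,3,0,3,2,3,2,1,1,0,3,2,3,0,3,2,3

  [0] x  {0,1}  => 0  start
  [1] y  {2,3}  => 3  0->3 ok
  [2] x  {0,1}  => 0  3->0 ok
  [3] y  {2,3}  => 3  0->3 ok
  [4] y  {2,3}  => 2  3->2 ok
  [5] y  {2,3}  => 3  2->3 ok
  [6] y  {2,3}  => 2  3->2 ok
  [7] x  {0,1}  => 1  2->1 ok
  [8] x  {0,1}  => 1  1->1 ok
  [9] x  {0,1}  => 0  1->0 ok
  [10] y  {2,3}  => 3  0->3 ok
  [11] y  {2,3}  => 2  3->2 ok
  [12] y  {2,3}  => 3  2->3 ok
  [13] x  {0,1}  => 0  3->0 ok
  [14] y  {2,3}  => 3  0->3 ok
  [15] y  {2,3}  => 2  3->2 ok
  [16] y  {2,3}  => 3  2->3 ok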